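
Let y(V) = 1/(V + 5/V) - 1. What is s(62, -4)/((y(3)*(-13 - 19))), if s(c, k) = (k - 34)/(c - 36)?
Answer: -133/2288 ≈ -0.058129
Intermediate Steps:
s(c, k) = (-34 + k)/(-36 + c)
y(V) = -1 + 1/(V + 5/V)
s(62, -4)/((y(3)*(-13 - 19))) = ((-34 - 4)/(-36 + 62))/((((-5 + 3 - 1*3²)/(5 + 3²))*(-13 - 19))) = (-38/26)/((((-5 + 3 - 1*9)/(5 + 9))*(-32))) = ((1/26)*(-38))/((((-5 + 3 - 9)/14)*(-32))) = -19/(13*(((1/14)*(-11))*(-32))) = -19/(13*((-11/14*(-32)))) = -19/(13*176/7) = -19/13*7/176 = -133/2288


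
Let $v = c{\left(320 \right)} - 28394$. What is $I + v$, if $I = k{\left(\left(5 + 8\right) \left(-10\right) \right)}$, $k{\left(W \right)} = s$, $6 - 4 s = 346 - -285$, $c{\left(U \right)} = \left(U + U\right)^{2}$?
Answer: $\frac{1524199}{4} \approx 3.8105 \cdot 10^{5}$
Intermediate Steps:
$c{\left(U \right)} = 4 U^{2}$ ($c{\left(U \right)} = \left(2 U\right)^{2} = 4 U^{2}$)
$v = 381206$ ($v = 4 \cdot 320^{2} - 28394 = 4 \cdot 102400 - 28394 = 409600 - 28394 = 381206$)
$s = - \frac{625}{4}$ ($s = \frac{3}{2} - \frac{346 - -285}{4} = \frac{3}{2} - \frac{346 + 285}{4} = \frac{3}{2} - \frac{631}{4} = - \frac{625}{4} \approx -156.25$)
$k{\left(W \right)} = - \frac{625}{4}$
$I = - \frac{625}{4} \approx -156.25$
$I + v = - \frac{625}{4} + 381206 = \frac{1524199}{4}$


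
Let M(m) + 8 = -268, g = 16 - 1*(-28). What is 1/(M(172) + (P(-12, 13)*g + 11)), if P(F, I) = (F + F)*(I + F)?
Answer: -1/1321 ≈ -0.00075700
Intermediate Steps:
g = 44 (g = 16 + 28 = 44)
P(F, I) = 2*F*(F + I) (P(F, I) = (2*F)*(F + I) = 2*F*(F + I))
M(m) = -276 (M(m) = -8 - 268 = -276)
1/(M(172) + (P(-12, 13)*g + 11)) = 1/(-276 + ((2*(-12)*(-12 + 13))*44 + 11)) = 1/(-276 + ((2*(-12)*1)*44 + 11)) = 1/(-276 + (-24*44 + 11)) = 1/(-276 + (-1056 + 11)) = 1/(-276 - 1045) = 1/(-1321) = -1/1321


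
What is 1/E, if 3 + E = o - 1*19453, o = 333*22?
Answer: -1/12130 ≈ -8.2440e-5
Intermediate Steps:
o = 7326
E = -12130 (E = -3 + (7326 - 1*19453) = -3 + (7326 - 19453) = -3 - 12127 = -12130)
1/E = 1/(-12130) = -1/12130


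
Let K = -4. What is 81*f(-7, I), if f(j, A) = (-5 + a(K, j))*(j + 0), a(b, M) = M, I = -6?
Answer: 6804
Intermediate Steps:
f(j, A) = j*(-5 + j) (f(j, A) = (-5 + j)*(j + 0) = (-5 + j)*j = j*(-5 + j))
81*f(-7, I) = 81*(-7*(-5 - 7)) = 81*(-7*(-12)) = 81*84 = 6804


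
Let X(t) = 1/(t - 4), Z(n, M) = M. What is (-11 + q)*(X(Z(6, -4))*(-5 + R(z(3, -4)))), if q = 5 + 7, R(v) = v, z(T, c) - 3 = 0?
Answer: ¼ ≈ 0.25000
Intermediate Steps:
z(T, c) = 3 (z(T, c) = 3 + 0 = 3)
X(t) = 1/(-4 + t)
q = 12
(-11 + q)*(X(Z(6, -4))*(-5 + R(z(3, -4)))) = (-11 + 12)*((-5 + 3)/(-4 - 4)) = 1*(-2/(-8)) = 1*(-⅛*(-2)) = 1*(¼) = ¼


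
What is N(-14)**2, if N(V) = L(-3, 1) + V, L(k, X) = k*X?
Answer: 289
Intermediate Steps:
L(k, X) = X*k
N(V) = -3 + V (N(V) = 1*(-3) + V = -3 + V)
N(-14)**2 = (-3 - 14)**2 = (-17)**2 = 289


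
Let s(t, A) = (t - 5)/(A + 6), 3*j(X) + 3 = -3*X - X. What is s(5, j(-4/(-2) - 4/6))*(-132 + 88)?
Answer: 0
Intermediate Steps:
j(X) = -1 - 4*X/3 (j(X) = -1 + (-3*X - X)/3 = -1 + (-4*X)/3 = -1 - 4*X/3)
s(t, A) = (-5 + t)/(6 + A)
s(5, j(-4/(-2) - 4/6))*(-132 + 88) = ((-5 + 5)/(6 + (-1 - 4*(-4/(-2) - 4/6)/3)))*(-132 + 88) = (0/(6 + (-1 - 4*(-4*(-½) - 4*⅙)/3)))*(-44) = (0/(6 + (-1 - 4*(2 - ⅔)/3)))*(-44) = (0/(6 + (-1 - 4/3*4/3)))*(-44) = (0/(6 + (-1 - 16/9)))*(-44) = (0/(6 - 25/9))*(-44) = (0/(29/9))*(-44) = ((9/29)*0)*(-44) = 0*(-44) = 0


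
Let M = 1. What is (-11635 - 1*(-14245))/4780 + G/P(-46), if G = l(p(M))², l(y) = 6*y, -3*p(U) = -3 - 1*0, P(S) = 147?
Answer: 18525/23422 ≈ 0.79092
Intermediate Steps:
p(U) = 1 (p(U) = -(-3 - 1*0)/3 = -(-3 + 0)/3 = -⅓*(-3) = 1)
G = 36 (G = (6*1)² = 6² = 36)
(-11635 - 1*(-14245))/4780 + G/P(-46) = (-11635 - 1*(-14245))/4780 + 36/147 = (-11635 + 14245)*(1/4780) + 36*(1/147) = 2610*(1/4780) + 12/49 = 261/478 + 12/49 = 18525/23422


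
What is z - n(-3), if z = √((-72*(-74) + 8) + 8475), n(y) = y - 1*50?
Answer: 53 + √13811 ≈ 170.52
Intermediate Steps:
n(y) = -50 + y (n(y) = y - 50 = -50 + y)
z = √13811 (z = √((5328 + 8) + 8475) = √(5336 + 8475) = √13811 ≈ 117.52)
z - n(-3) = √13811 - (-50 - 3) = √13811 - 1*(-53) = √13811 + 53 = 53 + √13811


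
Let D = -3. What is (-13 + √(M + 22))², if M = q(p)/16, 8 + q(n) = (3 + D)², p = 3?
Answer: (26 - √86)²/4 ≈ 69.943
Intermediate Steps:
q(n) = -8 (q(n) = -8 + (3 - 3)² = -8 + 0² = -8 + 0 = -8)
M = -½ (M = -8/16 = -8*1/16 = -½ ≈ -0.50000)
(-13 + √(M + 22))² = (-13 + √(-½ + 22))² = (-13 + √(43/2))² = (-13 + √86/2)²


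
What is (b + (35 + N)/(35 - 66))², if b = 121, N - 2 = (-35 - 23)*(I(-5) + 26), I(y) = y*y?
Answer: 44515584/961 ≈ 46322.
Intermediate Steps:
I(y) = y²
N = -2956 (N = 2 + (-35 - 23)*((-5)² + 26) = 2 - 58*(25 + 26) = 2 - 58*51 = 2 - 2958 = -2956)
(b + (35 + N)/(35 - 66))² = (121 + (35 - 2956)/(35 - 66))² = (121 - 2921/(-31))² = (121 - 2921*(-1/31))² = (121 + 2921/31)² = (6672/31)² = 44515584/961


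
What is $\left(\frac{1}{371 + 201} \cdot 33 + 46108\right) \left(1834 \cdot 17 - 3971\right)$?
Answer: $\frac{65232020133}{52} \approx 1.2545 \cdot 10^{9}$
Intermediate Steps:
$\left(\frac{1}{371 + 201} \cdot 33 + 46108\right) \left(1834 \cdot 17 - 3971\right) = \left(\frac{1}{572} \cdot 33 + 46108\right) \left(31178 - 3971\right) = \left(\frac{1}{572} \cdot 33 + 46108\right) 27207 = \left(\frac{3}{52} + 46108\right) 27207 = \frac{2397619}{52} \cdot 27207 = \frac{65232020133}{52}$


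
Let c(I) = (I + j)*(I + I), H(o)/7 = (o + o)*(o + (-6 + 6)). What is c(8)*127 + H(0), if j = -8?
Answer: 0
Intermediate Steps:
H(o) = 14*o² (H(o) = 7*((o + o)*(o + (-6 + 6))) = 7*((2*o)*(o + 0)) = 7*((2*o)*o) = 7*(2*o²) = 14*o²)
c(I) = 2*I*(-8 + I) (c(I) = (I - 8)*(I + I) = (-8 + I)*(2*I) = 2*I*(-8 + I))
c(8)*127 + H(0) = (2*8*(-8 + 8))*127 + 14*0² = (2*8*0)*127 + 14*0 = 0*127 + 0 = 0 + 0 = 0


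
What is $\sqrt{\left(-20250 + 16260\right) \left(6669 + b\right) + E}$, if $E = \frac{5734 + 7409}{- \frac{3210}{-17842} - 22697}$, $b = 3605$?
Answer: $\frac{i \sqrt{420155043217222037903409}}{101239166} \approx 6402.6 i$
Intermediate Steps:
$E = - \frac{117248703}{202478332}$ ($E = \frac{13143}{\left(-3210\right) \left(- \frac{1}{17842}\right) - 22697} = \frac{13143}{\frac{1605}{8921} - 22697} = \frac{13143}{- \frac{202478332}{8921}} = 13143 \left(- \frac{8921}{202478332}\right) = - \frac{117248703}{202478332} \approx -0.57907$)
$\sqrt{\left(-20250 + 16260\right) \left(6669 + b\right) + E} = \sqrt{\left(-20250 + 16260\right) \left(6669 + 3605\right) - \frac{117248703}{202478332}} = \sqrt{\left(-3990\right) 10274 - \frac{117248703}{202478332}} = \sqrt{-40993260 - \frac{117248703}{202478332}} = \sqrt{- \frac{8300247025291023}{202478332}} = \frac{i \sqrt{420155043217222037903409}}{101239166}$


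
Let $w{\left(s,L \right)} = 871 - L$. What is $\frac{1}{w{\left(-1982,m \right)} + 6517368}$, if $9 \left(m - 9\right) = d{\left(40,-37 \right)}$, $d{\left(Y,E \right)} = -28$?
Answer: $\frac{9}{58664098} \approx 1.5342 \cdot 10^{-7}$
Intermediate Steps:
$m = \frac{53}{9}$ ($m = 9 + \frac{1}{9} \left(-28\right) = 9 - \frac{28}{9} = \frac{53}{9} \approx 5.8889$)
$\frac{1}{w{\left(-1982,m \right)} + 6517368} = \frac{1}{\left(871 - \frac{53}{9}\right) + 6517368} = \frac{1}{\frac{7786}{9} + 6517368} = \frac{1}{\frac{58664098}{9}} = \frac{9}{58664098}$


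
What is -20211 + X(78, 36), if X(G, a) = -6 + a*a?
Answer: -18921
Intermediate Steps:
X(G, a) = -6 + a²
-20211 + X(78, 36) = -20211 + (-6 + 36²) = -20211 + (-6 + 1296) = -20211 + 1290 = -18921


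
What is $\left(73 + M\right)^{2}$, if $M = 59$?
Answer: $17424$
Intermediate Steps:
$\left(73 + M\right)^{2} = \left(73 + 59\right)^{2} = 132^{2} = 17424$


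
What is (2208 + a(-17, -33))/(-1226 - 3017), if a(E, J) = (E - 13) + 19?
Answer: -2197/4243 ≈ -0.51779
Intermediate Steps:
a(E, J) = 6 + E (a(E, J) = (-13 + E) + 19 = 6 + E)
(2208 + a(-17, -33))/(-1226 - 3017) = (2208 + (6 - 17))/(-1226 - 3017) = (2208 - 11)/(-4243) = 2197*(-1/4243) = -2197/4243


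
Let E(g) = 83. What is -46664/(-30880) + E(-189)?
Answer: 326213/3860 ≈ 84.511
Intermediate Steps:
-46664/(-30880) + E(-189) = -46664/(-30880) + 83 = -46664*(-1/30880) + 83 = 5833/3860 + 83 = 326213/3860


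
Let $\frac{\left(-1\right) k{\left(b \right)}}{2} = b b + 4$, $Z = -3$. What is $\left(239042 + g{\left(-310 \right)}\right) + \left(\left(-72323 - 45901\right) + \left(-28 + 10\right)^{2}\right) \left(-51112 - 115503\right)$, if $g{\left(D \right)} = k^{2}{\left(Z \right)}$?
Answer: $19644148218$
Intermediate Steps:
$k{\left(b \right)} = -8 - 2 b^{2}$ ($k{\left(b \right)} = - 2 \left(b b + 4\right) = - 2 \left(b^{2} + 4\right) = - 2 \left(4 + b^{2}\right) = -8 - 2 b^{2}$)
$g{\left(D \right)} = 676$ ($g{\left(D \right)} = \left(-8 - 2 \left(-3\right)^{2}\right)^{2} = \left(-8 - 18\right)^{2} = \left(-26\right)^{2} = 676$)
$\left(239042 + g{\left(-310 \right)}\right) + \left(\left(-72323 - 45901\right) + \left(-28 + 10\right)^{2}\right) \left(-51112 - 115503\right) = \left(239042 + 676\right) + \left(\left(-72323 - 45901\right) + \left(-28 + 10\right)^{2}\right) \left(-51112 - 115503\right) = 239718 + \left(-118224 + \left(-18\right)^{2}\right) \left(-166615\right) = 239718 + \left(-118224 + 324\right) \left(-166615\right) = 239718 - -19643908500 = 239718 + 19643908500 = 19644148218$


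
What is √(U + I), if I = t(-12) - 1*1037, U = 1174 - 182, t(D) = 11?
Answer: I*√34 ≈ 5.8309*I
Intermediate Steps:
U = 992
I = -1026 (I = 11 - 1*1037 = 11 - 1037 = -1026)
√(U + I) = √(992 - 1026) = √(-34) = I*√34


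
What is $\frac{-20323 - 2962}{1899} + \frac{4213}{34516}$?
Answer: $- \frac{795704573}{65545884} \approx -12.14$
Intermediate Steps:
$\frac{-20323 - 2962}{1899} + \frac{4213}{34516} = \left(-20323 - 2962\right) \frac{1}{1899} + 4213 \cdot \frac{1}{34516} = \left(-23285\right) \frac{1}{1899} + \frac{4213}{34516} = - \frac{23285}{1899} + \frac{4213}{34516} = - \frac{795704573}{65545884}$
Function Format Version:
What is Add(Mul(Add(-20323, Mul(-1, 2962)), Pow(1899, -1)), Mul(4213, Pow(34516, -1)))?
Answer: Rational(-795704573, 65545884) ≈ -12.140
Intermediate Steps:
Add(Mul(Add(-20323, Mul(-1, 2962)), Pow(1899, -1)), Mul(4213, Pow(34516, -1))) = Add(Mul(Add(-20323, -2962), Rational(1, 1899)), Mul(4213, Rational(1, 34516))) = Add(Mul(-23285, Rational(1, 1899)), Rational(4213, 34516)) = Add(Rational(-23285, 1899), Rational(4213, 34516)) = Rational(-795704573, 65545884)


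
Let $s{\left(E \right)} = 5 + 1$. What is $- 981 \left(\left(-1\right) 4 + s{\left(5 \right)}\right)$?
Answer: $-1962$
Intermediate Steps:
$s{\left(E \right)} = 6$
$- 981 \left(\left(-1\right) 4 + s{\left(5 \right)}\right) = - 981 \left(\left(-1\right) 4 + 6\right) = - 981 \left(-4 + 6\right) = \left(-981\right) 2 = -1962$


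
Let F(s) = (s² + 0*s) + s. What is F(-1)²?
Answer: 0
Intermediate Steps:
F(s) = s + s² (F(s) = (s² + 0) + s = s² + s = s + s²)
F(-1)² = (-(1 - 1))² = (-1*0)² = 0² = 0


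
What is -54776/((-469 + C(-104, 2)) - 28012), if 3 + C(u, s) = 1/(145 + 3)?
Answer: 8106848/4215631 ≈ 1.9230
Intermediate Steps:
C(u, s) = -443/148 (C(u, s) = -3 + 1/(145 + 3) = -3 + 1/148 = -443/148)
-54776/((-469 + C(-104, 2)) - 28012) = -54776/((-469 - 443/148) - 28012) = -54776/(-69855/148 - 28012) = -54776/(-4215631/148) = -54776*(-148/4215631) = 8106848/4215631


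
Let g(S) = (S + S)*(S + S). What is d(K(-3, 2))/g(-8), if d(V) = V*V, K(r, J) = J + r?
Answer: 1/256 ≈ 0.0039063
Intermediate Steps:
d(V) = V²
g(S) = 4*S² (g(S) = (2*S)*(2*S) = 4*S²)
d(K(-3, 2))/g(-8) = (2 - 3)²/((4*(-8)²)) = (-1)²/((4*64)) = 1/256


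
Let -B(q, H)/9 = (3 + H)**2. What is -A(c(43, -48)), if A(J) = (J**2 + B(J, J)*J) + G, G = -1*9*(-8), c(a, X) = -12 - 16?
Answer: -158356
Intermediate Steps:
B(q, H) = -9*(3 + H)**2
c(a, X) = -28
G = 72 (G = -9*(-8) = 72)
A(J) = 72 + J**2 - 9*J*(3 + J)**2 (A(J) = (J**2 + (-9*(3 + J)**2)*J) + 72 = (J**2 - 9*J*(3 + J)**2) + 72 = 72 + J**2 - 9*J*(3 + J)**2)
-A(c(43, -48)) = -(72 + (-28)**2 - 9*(-28)*(3 - 28)**2) = -(72 + 784 - 9*(-28)*(-25)**2) = -(72 + 784 - 9*(-28)*625) = -(72 + 784 + 157500) = -1*158356 = -158356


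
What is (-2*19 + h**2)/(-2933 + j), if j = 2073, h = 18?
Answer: -143/430 ≈ -0.33256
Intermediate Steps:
(-2*19 + h**2)/(-2933 + j) = (-2*19 + 18**2)/(-2933 + 2073) = (-38 + 324)/(-860) = 286*(-1/860) = -143/430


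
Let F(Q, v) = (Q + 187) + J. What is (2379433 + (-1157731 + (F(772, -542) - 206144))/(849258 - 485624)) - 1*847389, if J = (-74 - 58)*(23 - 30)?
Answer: 278550962952/181817 ≈ 1.5320e+6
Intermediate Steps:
J = 924 (J = -132*(-7) = 924)
F(Q, v) = 1111 + Q (F(Q, v) = (Q + 187) + 924 = (187 + Q) + 924 = 1111 + Q)
(2379433 + (-1157731 + (F(772, -542) - 206144))/(849258 - 485624)) - 1*847389 = (2379433 + (-1157731 + ((1111 + 772) - 206144))/(849258 - 485624)) - 1*847389 = (2379433 + (-1157731 + (1883 - 206144))/363634) - 847389 = (2379433 + (-1157731 - 204261)*(1/363634)) - 847389 = (2379433 - 1361992*1/363634) - 847389 = (2379433 - 680996/181817) - 847389 = 432620688765/181817 - 847389 = 278550962952/181817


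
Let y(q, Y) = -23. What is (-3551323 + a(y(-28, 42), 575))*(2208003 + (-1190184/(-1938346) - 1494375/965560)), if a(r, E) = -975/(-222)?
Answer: -108600393938595028740872889/13849761291824 ≈ -7.8413e+12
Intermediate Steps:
a(r, E) = 325/74 (a(r, E) = -975*(-1/222) = 325/74)
(-3551323 + a(y(-28, 42), 575))*(2208003 + (-1190184/(-1938346) - 1494375/965560)) = (-3551323 + 325/74)*(2208003 + (-1190184/(-1938346) - 1494375/965560)) = -262797577*(2208003 + (-1190184*(-1/1938346) - 1494375*1/965560))/74 = -262797577*(2208003 + (595092/969173 - 298875/193112))/74 = -262797577*(2208003 - 174742174071/187158936376)/74 = -262797577/74*413247318252843057/187158936376 = -108600393938595028740872889/13849761291824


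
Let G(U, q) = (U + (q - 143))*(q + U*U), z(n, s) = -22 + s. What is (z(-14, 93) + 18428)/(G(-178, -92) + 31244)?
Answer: -18499/13016252 ≈ -0.0014212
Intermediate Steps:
G(U, q) = (q + U²)*(-143 + U + q) (G(U, q) = (U + (-143 + q))*(q + U²) = (-143 + U + q)*(q + U²) = (q + U²)*(-143 + U + q))
(z(-14, 93) + 18428)/(G(-178, -92) + 31244) = ((-22 + 93) + 18428)/(((-178)³ + (-92)² - 143*(-92) - 143*(-178)² - 178*(-92) - 92*(-178)²) + 31244) = (71 + 18428)/((-5639752 + 8464 + 13156 - 143*31684 + 16376 - 92*31684) + 31244) = 18499/((-5639752 + 8464 + 13156 - 4530812 + 16376 - 2914928) + 31244) = 18499/(-13047496 + 31244) = 18499/(-13016252) = 18499*(-1/13016252) = -18499/13016252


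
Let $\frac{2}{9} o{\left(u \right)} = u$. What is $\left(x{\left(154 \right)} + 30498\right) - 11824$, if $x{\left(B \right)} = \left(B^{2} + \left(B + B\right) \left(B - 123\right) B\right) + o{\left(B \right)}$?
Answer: $1513475$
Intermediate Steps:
$o{\left(u \right)} = \frac{9 u}{2}$
$x{\left(B \right)} = B^{2} + \frac{9 B}{2} + 2 B^{2} \left(-123 + B\right)$ ($x{\left(B \right)} = \left(B^{2} + \left(B + B\right) \left(B - 123\right) B\right) + \frac{9 B}{2} = \left(B^{2} + 2 B \left(-123 + B\right) B\right) + \frac{9 B}{2} = \left(B^{2} + 2 B^{2} \left(-123 + B\right)\right) + \frac{9 B}{2} = B^{2} + \frac{9 B}{2} + 2 B^{2} \left(-123 + B\right)$)
$\left(x{\left(154 \right)} + 30498\right) - 11824 = \left(\frac{1}{2} \cdot 154 \left(9 - 75460 + 4 \cdot 154^{2}\right) + 30498\right) - 11824 = \left(\frac{1}{2} \cdot 154 \left(9 - 75460 + 4 \cdot 23716\right) + 30498\right) - 11824 = \left(\frac{1}{2} \cdot 154 \left(9 - 75460 + 94864\right) + 30498\right) - 11824 = \left(\frac{1}{2} \cdot 154 \cdot 19413 + 30498\right) - 11824 = \left(1494801 + 30498\right) - 11824 = 1525299 - 11824 = 1513475$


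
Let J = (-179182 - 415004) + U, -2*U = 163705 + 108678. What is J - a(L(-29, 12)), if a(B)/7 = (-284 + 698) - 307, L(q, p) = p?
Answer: -1462253/2 ≈ -7.3113e+5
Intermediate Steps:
U = -272383/2 (U = -(163705 + 108678)/2 = -1/2*272383 = -272383/2 ≈ -1.3619e+5)
a(B) = 749 (a(B) = 7*((-284 + 698) - 307) = 7*(414 - 307) = 7*107 = 749)
J = -1460755/2 (J = (-179182 - 415004) - 272383/2 = -594186 - 272383/2 = -1460755/2 ≈ -7.3038e+5)
J - a(L(-29, 12)) = -1460755/2 - 1*749 = -1460755/2 - 749 = -1462253/2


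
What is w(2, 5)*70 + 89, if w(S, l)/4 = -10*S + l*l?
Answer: 1489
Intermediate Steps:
w(S, l) = -40*S + 4*l² (w(S, l) = 4*(-10*S + l*l) = 4*(-10*S + l²) = 4*(l² - 10*S) = -40*S + 4*l²)
w(2, 5)*70 + 89 = (-40*2 + 4*5²)*70 + 89 = (-80 + 4*25)*70 + 89 = (-80 + 100)*70 + 89 = 20*70 + 89 = 1400 + 89 = 1489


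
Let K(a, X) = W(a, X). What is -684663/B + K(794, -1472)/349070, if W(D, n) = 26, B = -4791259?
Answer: 119559943072/836242389565 ≈ 0.14297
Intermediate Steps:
K(a, X) = 26
-684663/B + K(794, -1472)/349070 = -684663/(-4791259) + 26/349070 = -684663*(-1/4791259) + 26*(1/349070) = 684663/4791259 + 13/174535 = 119559943072/836242389565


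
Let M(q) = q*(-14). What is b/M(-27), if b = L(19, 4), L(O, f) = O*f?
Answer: 38/189 ≈ 0.20106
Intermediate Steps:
M(q) = -14*q
b = 76 (b = 19*4 = 76)
b/M(-27) = 76/((-14*(-27))) = 76/378 = 76*(1/378) = 38/189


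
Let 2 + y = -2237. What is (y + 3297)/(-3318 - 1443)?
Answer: -2/9 ≈ -0.22222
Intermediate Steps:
y = -2239 (y = -2 - 2237 = -2239)
(y + 3297)/(-3318 - 1443) = (-2239 + 3297)/(-3318 - 1443) = 1058/(-4761) = 1058*(-1/4761) = -2/9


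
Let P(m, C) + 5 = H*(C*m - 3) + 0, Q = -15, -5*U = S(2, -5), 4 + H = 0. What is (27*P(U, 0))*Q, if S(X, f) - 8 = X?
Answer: -2835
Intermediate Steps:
H = -4 (H = -4 + 0 = -4)
S(X, f) = 8 + X
U = -2 (U = -(8 + 2)/5 = -1/5*10 = -2)
P(m, C) = 7 - 4*C*m (P(m, C) = -5 + (-4*(C*m - 3) + 0) = -5 + (-4*(-3 + C*m) + 0) = -5 + ((12 - 4*C*m) + 0) = -5 + (12 - 4*C*m) = 7 - 4*C*m)
(27*P(U, 0))*Q = (27*(7 - 4*0*(-2)))*(-15) = (27*(7 + 0))*(-15) = (27*7)*(-15) = 189*(-15) = -2835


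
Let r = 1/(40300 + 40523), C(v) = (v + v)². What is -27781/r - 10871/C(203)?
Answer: -52873354932677/23548 ≈ -2.2453e+9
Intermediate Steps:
C(v) = 4*v² (C(v) = (2*v)² = 4*v²)
r = 1/80823 ≈ 1.2373e-5
-27781/r - 10871/C(203) = -27781/1/80823 - 10871/(4*203²) = -27781*80823 - 10871/(4*41209) = -2245343763 - 10871/164836 = -2245343763 - 10871*1/164836 = -2245343763 - 1553/23548 = -52873354932677/23548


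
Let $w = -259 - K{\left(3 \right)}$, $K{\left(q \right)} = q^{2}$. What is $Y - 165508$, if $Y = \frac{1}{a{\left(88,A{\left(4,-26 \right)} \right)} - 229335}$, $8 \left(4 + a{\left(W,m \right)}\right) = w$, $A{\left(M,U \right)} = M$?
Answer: $- \frac{75925967462}{458745} \approx -1.6551 \cdot 10^{5}$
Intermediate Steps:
$w = -268$ ($w = -259 - 3^{2} = -259 - 9 = -268$)
$a{\left(W,m \right)} = - \frac{75}{2}$ ($a{\left(W,m \right)} = -4 + \frac{1}{8} \left(-268\right) = -4 - \frac{67}{2} = - \frac{75}{2}$)
$Y = - \frac{2}{458745}$ ($Y = \frac{1}{- \frac{75}{2} - 229335} = \frac{1}{- \frac{458745}{2}} = - \frac{2}{458745} \approx -4.3597 \cdot 10^{-6}$)
$Y - 165508 = - \frac{2}{458745} - 165508 = - \frac{75925967462}{458745}$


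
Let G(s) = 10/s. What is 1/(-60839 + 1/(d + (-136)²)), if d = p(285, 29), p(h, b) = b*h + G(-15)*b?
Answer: -80225/4880808772 ≈ -1.6437e-5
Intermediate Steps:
p(h, b) = -2*b/3 + b*h (p(h, b) = b*h + (10/(-15))*b = b*h + (10*(-1/15))*b = b*h - 2*b/3 = -2*b/3 + b*h)
d = 24737/3 (d = (⅓)*29*(-2 + 3*285) = (⅓)*29*(-2 + 855) = (⅓)*29*853 = 24737/3 ≈ 8245.7)
1/(-60839 + 1/(d + (-136)²)) = 1/(-60839 + 1/(24737/3 + (-136)²)) = 1/(-60839 + 1/(24737/3 + 18496)) = 1/(-60839 + 1/(80225/3)) = 1/(-60839 + 3/80225) = 1/(-4880808772/80225) = -80225/4880808772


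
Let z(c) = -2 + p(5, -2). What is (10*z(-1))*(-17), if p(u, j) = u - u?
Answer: 340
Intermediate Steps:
p(u, j) = 0
z(c) = -2 (z(c) = -2 + 0 = -2)
(10*z(-1))*(-17) = (10*(-2))*(-17) = -20*(-17) = 340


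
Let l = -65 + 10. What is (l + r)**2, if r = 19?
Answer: 1296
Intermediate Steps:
l = -55
(l + r)**2 = (-55 + 19)**2 = (-36)**2 = 1296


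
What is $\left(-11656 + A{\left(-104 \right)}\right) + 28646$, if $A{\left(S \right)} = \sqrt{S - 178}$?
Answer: $16990 + i \sqrt{282} \approx 16990.0 + 16.793 i$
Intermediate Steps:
$A{\left(S \right)} = \sqrt{-178 + S}$
$\left(-11656 + A{\left(-104 \right)}\right) + 28646 = \left(-11656 + \sqrt{-178 - 104}\right) + 28646 = \left(-11656 + \sqrt{-282}\right) + 28646 = \left(-11656 + i \sqrt{282}\right) + 28646 = 16990 + i \sqrt{282}$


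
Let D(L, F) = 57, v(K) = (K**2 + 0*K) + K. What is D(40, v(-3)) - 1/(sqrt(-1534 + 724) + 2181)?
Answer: 90393122/1585857 + I*sqrt(10)/528619 ≈ 57.0 + 5.9821e-6*I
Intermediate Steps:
v(K) = K + K**2 (v(K) = (K**2 + 0) + K = K**2 + K = K + K**2)
D(40, v(-3)) - 1/(sqrt(-1534 + 724) + 2181) = 57 - 1/(sqrt(-1534 + 724) + 2181) = 57 - 1/(sqrt(-810) + 2181) = 57 - 1/(9*I*sqrt(10) + 2181) = 57 - 1/(2181 + 9*I*sqrt(10))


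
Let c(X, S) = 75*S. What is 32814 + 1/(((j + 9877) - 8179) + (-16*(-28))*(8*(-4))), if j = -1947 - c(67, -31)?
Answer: 402299639/12260 ≈ 32814.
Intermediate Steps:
j = 378 (j = -1947 - 75*(-31) = -1947 - 1*(-2325) = -1947 + 2325 = 378)
32814 + 1/(((j + 9877) - 8179) + (-16*(-28))*(8*(-4))) = 32814 + 1/(((378 + 9877) - 8179) + (-16*(-28))*(8*(-4))) = 32814 + 1/((10255 - 8179) + 448*(-32)) = 32814 + 1/(2076 - 14336) = 32814 + 1/(-12260) = 32814 - 1/12260 = 402299639/12260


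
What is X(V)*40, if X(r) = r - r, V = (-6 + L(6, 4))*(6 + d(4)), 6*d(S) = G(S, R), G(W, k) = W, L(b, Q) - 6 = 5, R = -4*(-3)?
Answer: 0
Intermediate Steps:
R = 12
L(b, Q) = 11 (L(b, Q) = 6 + 5 = 11)
d(S) = S/6
V = 100/3 (V = (-6 + 11)*(6 + (⅙)*4) = 5*(6 + ⅔) = 5*(20/3) = 100/3 ≈ 33.333)
X(r) = 0
X(V)*40 = 0*40 = 0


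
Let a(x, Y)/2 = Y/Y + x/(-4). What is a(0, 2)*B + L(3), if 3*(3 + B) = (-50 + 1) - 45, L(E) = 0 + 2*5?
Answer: -176/3 ≈ -58.667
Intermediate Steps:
a(x, Y) = 2 - x/2 (a(x, Y) = 2*(Y/Y + x/(-4)) = 2*(1 + x*(-1/4)) = 2*(1 - x/4) = 2 - x/2)
L(E) = 10 (L(E) = 0 + 10 = 10)
B = -103/3 (B = -3 + ((-50 + 1) - 45)/3 = -3 + (-49 - 45)/3 = -3 + (1/3)*(-94) = -3 - 94/3 = -103/3 ≈ -34.333)
a(0, 2)*B + L(3) = (2 - 1/2*0)*(-103/3) + 10 = (2 + 0)*(-103/3) + 10 = 2*(-103/3) + 10 = -206/3 + 10 = -176/3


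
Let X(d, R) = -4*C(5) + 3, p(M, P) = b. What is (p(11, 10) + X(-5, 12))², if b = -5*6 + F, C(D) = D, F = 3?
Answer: 1936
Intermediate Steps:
b = -27 (b = -5*6 + 3 = -30 + 3 = -27)
p(M, P) = -27
X(d, R) = -17 (X(d, R) = -4*5 + 3 = -20 + 3 = -17)
(p(11, 10) + X(-5, 12))² = (-27 - 17)² = (-44)² = 1936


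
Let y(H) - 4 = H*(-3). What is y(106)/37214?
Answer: -157/18607 ≈ -0.0084377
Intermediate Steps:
y(H) = 4 - 3*H (y(H) = 4 + H*(-3) = 4 - 3*H)
y(106)/37214 = (4 - 3*106)/37214 = (4 - 318)*(1/37214) = -314*1/37214 = -157/18607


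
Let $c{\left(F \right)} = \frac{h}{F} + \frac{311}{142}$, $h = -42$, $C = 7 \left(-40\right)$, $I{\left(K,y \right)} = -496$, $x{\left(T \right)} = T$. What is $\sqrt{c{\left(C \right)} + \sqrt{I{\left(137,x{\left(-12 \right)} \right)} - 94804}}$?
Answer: $\frac{\sqrt{1179665 + 5041000 i \sqrt{953}}}{710} \approx 12.471 + 12.377 i$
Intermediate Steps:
$C = -280$
$c{\left(F \right)} = \frac{311}{142} - \frac{42}{F}$ ($c{\left(F \right)} = - \frac{42}{F} + \frac{311}{142} = \frac{311}{142} - \frac{42}{F}$)
$\sqrt{c{\left(C \right)} + \sqrt{I{\left(137,x{\left(-12 \right)} \right)} - 94804}} = \sqrt{\left(\frac{311}{142} - \frac{42}{-280}\right) + \sqrt{-496 - 94804}} = \sqrt{\left(\frac{311}{142} - - \frac{3}{20}\right) + \sqrt{-95300}} = \sqrt{\left(\frac{311}{142} + \frac{3}{20}\right) + 10 i \sqrt{953}} = \sqrt{\frac{3323}{1420} + 10 i \sqrt{953}}$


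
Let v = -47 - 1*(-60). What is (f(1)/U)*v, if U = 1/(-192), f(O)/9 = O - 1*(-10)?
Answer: -247104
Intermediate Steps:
f(O) = 90 + 9*O (f(O) = 9*(O - 1*(-10)) = 9*(O + 10) = 9*(10 + O) = 90 + 9*O)
U = -1/192 ≈ -0.0052083
v = 13 (v = -47 + 60 = 13)
(f(1)/U)*v = ((90 + 9*1)/(-1/192))*13 = ((90 + 9)*(-192))*13 = (99*(-192))*13 = -19008*13 = -247104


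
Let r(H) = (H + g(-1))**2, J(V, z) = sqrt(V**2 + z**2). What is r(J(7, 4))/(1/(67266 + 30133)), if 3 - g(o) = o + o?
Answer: 8765910 + 973990*sqrt(65) ≈ 1.6618e+7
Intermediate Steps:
g(o) = 3 - 2*o (g(o) = 3 - (o + o) = 3 - 2*o)
r(H) = (5 + H)**2 (r(H) = (H + (3 - 2*(-1)))**2 = (H + (3 + 2))**2 = (H + 5)**2 = (5 + H)**2)
r(J(7, 4))/(1/(67266 + 30133)) = (5 + sqrt(7**2 + 4**2))**2/(1/(67266 + 30133)) = (5 + sqrt(49 + 16))**2/(1/97399) = (5 + sqrt(65))**2/(1/97399) = (5 + sqrt(65))**2*97399 = 97399*(5 + sqrt(65))**2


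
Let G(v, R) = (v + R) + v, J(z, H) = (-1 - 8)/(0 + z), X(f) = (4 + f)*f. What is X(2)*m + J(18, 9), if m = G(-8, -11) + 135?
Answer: 2591/2 ≈ 1295.5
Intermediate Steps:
X(f) = f*(4 + f)
J(z, H) = -9/z
G(v, R) = R + 2*v (G(v, R) = (R + v) + v = R + 2*v)
m = 108 (m = (-11 + 2*(-8)) + 135 = (-11 - 16) + 135 = -27 + 135 = 108)
X(2)*m + J(18, 9) = (2*(4 + 2))*108 - 9/18 = (2*6)*108 - 9*1/18 = 12*108 - 1/2 = 1296 - 1/2 = 2591/2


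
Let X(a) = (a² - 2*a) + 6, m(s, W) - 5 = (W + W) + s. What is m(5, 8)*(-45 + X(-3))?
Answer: -624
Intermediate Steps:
m(s, W) = 5 + s + 2*W (m(s, W) = 5 + ((W + W) + s) = 5 + (2*W + s) = 5 + (s + 2*W) = 5 + s + 2*W)
X(a) = 6 + a² - 2*a
m(5, 8)*(-45 + X(-3)) = (5 + 5 + 2*8)*(-45 + (6 + (-3)² - 2*(-3))) = (5 + 5 + 16)*(-45 + (6 + 9 + 6)) = 26*(-45 + 21) = 26*(-24) = -624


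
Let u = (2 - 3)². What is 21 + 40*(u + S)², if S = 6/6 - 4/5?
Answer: 393/5 ≈ 78.600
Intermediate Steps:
u = 1 (u = (-1)² = 1)
S = ⅕ (S = 6*(⅙) - 4*⅕ = 1 - ⅘ = ⅕ ≈ 0.20000)
21 + 40*(u + S)² = 21 + 40*(1 + ⅕)² = 21 + 40*(6/5)² = 21 + 40*(36/25) = 21 + 288/5 = 393/5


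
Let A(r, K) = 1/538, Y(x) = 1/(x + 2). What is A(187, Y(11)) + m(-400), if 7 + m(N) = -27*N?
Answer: 5806635/538 ≈ 10793.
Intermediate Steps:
Y(x) = 1/(2 + x)
A(r, K) = 1/538
m(N) = -7 - 27*N
A(187, Y(11)) + m(-400) = 1/538 + (-7 - 27*(-400)) = 1/538 + (-7 + 10800) = 1/538 + 10793 = 5806635/538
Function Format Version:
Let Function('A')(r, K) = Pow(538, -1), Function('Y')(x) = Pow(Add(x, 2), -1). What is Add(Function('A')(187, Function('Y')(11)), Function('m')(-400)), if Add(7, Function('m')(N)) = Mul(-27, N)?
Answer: Rational(5806635, 538) ≈ 10793.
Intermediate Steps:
Function('Y')(x) = Pow(Add(2, x), -1)
Function('A')(r, K) = Rational(1, 538)
Function('m')(N) = Add(-7, Mul(-27, N))
Add(Function('A')(187, Function('Y')(11)), Function('m')(-400)) = Add(Rational(1, 538), Add(-7, Mul(-27, -400))) = Add(Rational(1, 538), Add(-7, 10800)) = Add(Rational(1, 538), 10793) = Rational(5806635, 538)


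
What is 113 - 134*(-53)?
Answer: 7215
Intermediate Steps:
113 - 134*(-53) = 113 + 7102 = 7215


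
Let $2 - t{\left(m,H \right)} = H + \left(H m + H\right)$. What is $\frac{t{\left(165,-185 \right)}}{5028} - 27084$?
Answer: $- \frac{45382485}{1676} \approx -27078.0$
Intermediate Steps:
$t{\left(m,H \right)} = 2 - 2 H - H m$ ($t{\left(m,H \right)} = 2 - \left(H + \left(H m + H\right)\right) = 2 - \left(H + \left(H + H m\right)\right) = 2 - \left(2 H + H m\right) = 2 - 2 H - H m$)
$\frac{t{\left(165,-185 \right)}}{5028} - 27084 = \frac{2 - -370 - \left(-185\right) 165}{5028} - 27084 = \left(2 + 370 + 30525\right) \frac{1}{5028} - 27084 = 30897 \cdot \frac{1}{5028} - 27084 = \frac{10299}{1676} - 27084 = - \frac{45382485}{1676}$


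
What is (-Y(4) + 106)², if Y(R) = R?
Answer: 10404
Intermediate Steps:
(-Y(4) + 106)² = (-1*4 + 106)² = (-4 + 106)² = 102² = 10404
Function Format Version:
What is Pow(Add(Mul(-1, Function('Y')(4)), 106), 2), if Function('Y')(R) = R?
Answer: 10404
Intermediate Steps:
Pow(Add(Mul(-1, Function('Y')(4)), 106), 2) = Pow(Add(Mul(-1, 4), 106), 2) = Pow(Add(-4, 106), 2) = Pow(102, 2) = 10404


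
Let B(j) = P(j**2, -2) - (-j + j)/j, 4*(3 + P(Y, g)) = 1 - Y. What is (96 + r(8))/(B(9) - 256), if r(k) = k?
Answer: -104/279 ≈ -0.37276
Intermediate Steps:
P(Y, g) = -11/4 - Y/4 (P(Y, g) = -3 + (1 - Y)/4 = -3 + (1/4 - Y/4) = -11/4 - Y/4)
B(j) = -11/4 - j**2/4 (B(j) = (-11/4 - j**2/4) - (-j + j)/j = (-11/4 - j**2/4) - 0/j = (-11/4 - j**2/4) - 1*0 = (-11/4 - j**2/4) + 0 = -11/4 - j**2/4)
(96 + r(8))/(B(9) - 256) = (96 + 8)/((-11/4 - 1/4*9**2) - 256) = 104/((-11/4 - 1/4*81) - 256) = 104/((-11/4 - 81/4) - 256) = 104/(-23 - 256) = 104/(-279) = 104*(-1/279) = -104/279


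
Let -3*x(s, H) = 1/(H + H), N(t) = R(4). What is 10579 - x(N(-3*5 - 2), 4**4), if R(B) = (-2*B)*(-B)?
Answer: 16249345/1536 ≈ 10579.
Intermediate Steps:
R(B) = 2*B**2
N(t) = 32 (N(t) = 2*4**2 = 2*16 = 32)
x(s, H) = -1/(6*H) (x(s, H) = -1/(3*(H + H)) = -1/(2*H)/3 = -1/(6*H))
10579 - x(N(-3*5 - 2), 4**4) = 10579 - (-1)/(6*(4**4)) = 10579 - (-1)/(6*256) = 10579 - 1*(-1/1536) = 10579 + 1/1536 = 16249345/1536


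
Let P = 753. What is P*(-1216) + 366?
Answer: -915282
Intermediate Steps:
P*(-1216) + 366 = 753*(-1216) + 366 = -915648 + 366 = -915282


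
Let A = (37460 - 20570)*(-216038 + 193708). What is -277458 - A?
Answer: 376876242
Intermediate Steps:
A = -377153700 (A = 16890*(-22330) = -377153700)
-277458 - A = -277458 - 1*(-377153700) = -277458 + 377153700 = 376876242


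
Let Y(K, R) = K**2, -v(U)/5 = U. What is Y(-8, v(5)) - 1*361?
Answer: -297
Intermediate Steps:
v(U) = -5*U
Y(-8, v(5)) - 1*361 = (-8)**2 - 1*361 = 64 - 361 = -297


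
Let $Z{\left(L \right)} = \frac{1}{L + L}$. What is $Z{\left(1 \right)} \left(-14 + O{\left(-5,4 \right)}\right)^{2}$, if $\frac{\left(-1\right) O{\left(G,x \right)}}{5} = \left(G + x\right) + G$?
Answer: $128$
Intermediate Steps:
$O{\left(G,x \right)} = - 10 G - 5 x$ ($O{\left(G,x \right)} = - 5 \left(\left(G + x\right) + G\right) = - 5 \left(x + 2 G\right) = - 10 G - 5 x$)
$Z{\left(L \right)} = \frac{1}{2 L}$
$Z{\left(1 \right)} \left(-14 + O{\left(-5,4 \right)}\right)^{2} = \frac{1}{2 \cdot 1} \left(-14 - -30\right)^{2} = \frac{1}{2} \cdot 1 \left(-14 + \left(50 - 20\right)\right)^{2} = \frac{\left(-14 + 30\right)^{2}}{2} = \frac{16^{2}}{2} = \frac{1}{2} \cdot 256 = 128$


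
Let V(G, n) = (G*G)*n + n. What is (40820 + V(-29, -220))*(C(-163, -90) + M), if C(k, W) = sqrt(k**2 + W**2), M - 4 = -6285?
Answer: 907102020 - 144420*sqrt(34669) ≈ 8.8021e+8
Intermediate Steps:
M = -6281 (M = 4 - 6285 = -6281)
C(k, W) = sqrt(W**2 + k**2)
V(G, n) = n + n*G**2 (V(G, n) = G**2*n + n = n*G**2 + n = n + n*G**2)
(40820 + V(-29, -220))*(C(-163, -90) + M) = (40820 - 220*(1 + (-29)**2))*(sqrt((-90)**2 + (-163)**2) - 6281) = (40820 - 220*(1 + 841))*(sqrt(8100 + 26569) - 6281) = (40820 - 220*842)*(sqrt(34669) - 6281) = (40820 - 185240)*(-6281 + sqrt(34669)) = -144420*(-6281 + sqrt(34669)) = 907102020 - 144420*sqrt(34669)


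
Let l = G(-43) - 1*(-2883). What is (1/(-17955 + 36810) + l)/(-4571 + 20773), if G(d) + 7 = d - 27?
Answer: 52907131/305488710 ≈ 0.17319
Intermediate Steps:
G(d) = -34 + d (G(d) = -7 + (d - 27) = -7 + (-27 + d) = -34 + d)
l = 2806 (l = (-34 - 43) - 1*(-2883) = -77 + 2883 = 2806)
(1/(-17955 + 36810) + l)/(-4571 + 20773) = (1/(-17955 + 36810) + 2806)/(-4571 + 20773) = (1/18855 + 2806)/16202 = (1/18855 + 2806)*(1/16202) = (52907131/18855)*(1/16202) = 52907131/305488710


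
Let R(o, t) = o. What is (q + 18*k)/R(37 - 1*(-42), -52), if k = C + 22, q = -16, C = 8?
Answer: 524/79 ≈ 6.6329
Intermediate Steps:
k = 30 (k = 8 + 22 = 30)
(q + 18*k)/R(37 - 1*(-42), -52) = (-16 + 18*30)/(37 - 1*(-42)) = (-16 + 540)/(37 + 42) = 524/79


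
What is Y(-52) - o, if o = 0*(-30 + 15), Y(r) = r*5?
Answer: -260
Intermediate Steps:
Y(r) = 5*r
o = 0 (o = 0*(-15) = 0)
Y(-52) - o = 5*(-52) - 1*0 = -260 + 0 = -260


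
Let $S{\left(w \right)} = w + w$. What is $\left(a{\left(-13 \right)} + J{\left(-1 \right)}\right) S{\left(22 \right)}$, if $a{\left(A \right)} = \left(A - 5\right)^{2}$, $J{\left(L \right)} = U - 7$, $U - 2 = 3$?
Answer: $14168$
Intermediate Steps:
$U = 5$ ($U = 2 + 3 = 5$)
$S{\left(w \right)} = 2 w$
$J{\left(L \right)} = -2$ ($J{\left(L \right)} = 5 - 7 = -2$)
$a{\left(A \right)} = \left(-5 + A\right)^{2}$
$\left(a{\left(-13 \right)} + J{\left(-1 \right)}\right) S{\left(22 \right)} = \left(\left(-5 - 13\right)^{2} - 2\right) 2 \cdot 22 = \left(\left(-18\right)^{2} - 2\right) 44 = \left(324 - 2\right) 44 = 322 \cdot 44 = 14168$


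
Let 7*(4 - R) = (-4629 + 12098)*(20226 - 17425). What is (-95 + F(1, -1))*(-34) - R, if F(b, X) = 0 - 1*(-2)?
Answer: 2991825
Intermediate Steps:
F(b, X) = 2 (F(b, X) = 0 + 2 = 2)
R = -2988663 (R = 4 - (-4629 + 12098)*(20226 - 17425)/7 = 4 - 1067*2801 = 4 - 1/7*20920669 = 4 - 2988667 = -2988663)
(-95 + F(1, -1))*(-34) - R = (-95 + 2)*(-34) - 1*(-2988663) = -93*(-34) + 2988663 = 3162 + 2988663 = 2991825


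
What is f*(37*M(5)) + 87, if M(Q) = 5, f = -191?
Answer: -35248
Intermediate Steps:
f*(37*M(5)) + 87 = -7067*5 + 87 = -191*185 + 87 = -35335 + 87 = -35248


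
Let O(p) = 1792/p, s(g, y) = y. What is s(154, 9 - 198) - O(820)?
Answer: -39193/205 ≈ -191.19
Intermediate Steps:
s(154, 9 - 198) - O(820) = (9 - 198) - 1792/820 = -189 - 1792/820 = -189 - 1*448/205 = -189 - 448/205 = -39193/205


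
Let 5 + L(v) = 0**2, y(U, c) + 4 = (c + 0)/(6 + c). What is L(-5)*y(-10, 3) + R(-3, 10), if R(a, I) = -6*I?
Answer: -125/3 ≈ -41.667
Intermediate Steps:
y(U, c) = -4 + c/(6 + c) (y(U, c) = -4 + (c + 0)/(6 + c) = -4 + c/(6 + c))
L(v) = -5 (L(v) = -5 + 0**2 = -5 + 0 = -5)
L(-5)*y(-10, 3) + R(-3, 10) = -15*(-8 - 1*3)/(6 + 3) - 6*10 = -15*(-8 - 3)/9 - 60 = -15*(-11)/9 - 60 = -5*(-11/3) - 60 = 55/3 - 60 = -125/3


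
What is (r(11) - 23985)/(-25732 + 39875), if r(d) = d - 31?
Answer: -24005/14143 ≈ -1.6973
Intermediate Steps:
r(d) = -31 + d
(r(11) - 23985)/(-25732 + 39875) = ((-31 + 11) - 23985)/(-25732 + 39875) = (-20 - 23985)/14143 = -24005*1/14143 = -24005/14143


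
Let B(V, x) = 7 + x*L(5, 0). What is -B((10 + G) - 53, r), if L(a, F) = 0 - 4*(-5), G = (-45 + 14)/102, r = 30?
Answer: -607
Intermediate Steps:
G = -31/102 (G = -31*1/102 = -31/102 ≈ -0.30392)
L(a, F) = 20 (L(a, F) = 0 + 20 = 20)
B(V, x) = 7 + 20*x (B(V, x) = 7 + x*20 = 7 + 20*x)
-B((10 + G) - 53, r) = -(7 + 20*30) = -(7 + 600) = -1*607 = -607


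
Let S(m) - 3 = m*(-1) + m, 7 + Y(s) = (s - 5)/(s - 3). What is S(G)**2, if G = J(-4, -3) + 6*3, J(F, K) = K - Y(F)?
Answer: 9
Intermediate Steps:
Y(s) = -7 + (-5 + s)/(-3 + s) (Y(s) = -7 + (s - 5)/(s - 3) = -7 + (-5 + s)/(-3 + s))
J(F, K) = K - 2*(8 - 3*F)/(-3 + F)
G = 145/7 (G = (-16 + 6*(-4) - 3*(-3 - 4))/(-3 - 4) + 6*3 = (-16 - 24 - 3*(-7))/(-7) + 18 = -(-16 - 24 + 21)/7 + 18 = -1/7*(-19) + 18 = 19/7 + 18 = 145/7 ≈ 20.714)
S(m) = 3 (S(m) = 3 + (m*(-1) + m) = 3 + (-m + m) = 3 + 0 = 3)
S(G)**2 = 3**2 = 9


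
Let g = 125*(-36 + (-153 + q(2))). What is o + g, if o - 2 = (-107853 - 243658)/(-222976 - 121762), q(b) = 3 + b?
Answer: -7927933013/344738 ≈ -22997.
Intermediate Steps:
o = 1040987/344738 (o = 2 + (-107853 - 243658)/(-222976 - 121762) = 2 - 351511/(-344738) = 2 - 351511*(-1/344738) = 2 + 351511/344738 = 1040987/344738 ≈ 3.0196)
g = -23000 (g = 125*(-36 + (-153 + (3 + 2))) = 125*(-36 + (-153 + 5)) = 125*(-36 - 148) = 125*(-184) = -23000)
o + g = 1040987/344738 - 23000 = -7927933013/344738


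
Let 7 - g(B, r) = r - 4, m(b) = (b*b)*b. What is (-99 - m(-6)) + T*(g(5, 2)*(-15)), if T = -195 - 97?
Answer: 39537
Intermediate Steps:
m(b) = b³ (m(b) = b²*b = b³)
T = -292
g(B, r) = 11 - r (g(B, r) = 7 - (r - 4) = 7 - (-4 + r) = 7 + (4 - r) = 11 - r)
(-99 - m(-6)) + T*(g(5, 2)*(-15)) = (-99 - 1*(-6)³) - 292*(11 - 1*2)*(-15) = (-99 - 1*(-216)) - 292*(11 - 2)*(-15) = (-99 + 216) - 2628*(-15) = 117 - 292*(-135) = 117 + 39420 = 39537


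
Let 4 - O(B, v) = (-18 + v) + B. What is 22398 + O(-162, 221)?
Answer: 22361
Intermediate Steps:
O(B, v) = 22 - B - v (O(B, v) = 4 - ((-18 + v) + B) = 4 - (-18 + B + v) = 4 + (18 - B - v) = 22 - B - v)
22398 + O(-162, 221) = 22398 + (22 - 1*(-162) - 1*221) = 22398 + (22 + 162 - 221) = 22398 - 37 = 22361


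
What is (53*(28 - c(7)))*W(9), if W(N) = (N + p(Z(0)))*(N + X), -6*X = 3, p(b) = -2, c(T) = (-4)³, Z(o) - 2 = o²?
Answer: 290122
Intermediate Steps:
Z(o) = 2 + o²
c(T) = -64
X = -½ (X = -⅙*3 = -½ ≈ -0.50000)
W(N) = (-2 + N)*(-½ + N) (W(N) = (N - 2)*(N - ½) = (-2 + N)*(-½ + N))
(53*(28 - c(7)))*W(9) = (53*(28 - 1*(-64)))*(1 + 9² - 5/2*9) = (53*(28 + 64))*(1 + 81 - 45/2) = (53*92)*(119/2) = 4876*(119/2) = 290122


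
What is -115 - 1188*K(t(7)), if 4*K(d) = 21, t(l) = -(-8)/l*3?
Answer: -6352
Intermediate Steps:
t(l) = 24/l (t(l) = (8/l)*3 = 24/l)
K(d) = 21/4 (K(d) = (¼)*21 = 21/4)
-115 - 1188*K(t(7)) = -115 - 1188*21/4 = -115 - 6237 = -6352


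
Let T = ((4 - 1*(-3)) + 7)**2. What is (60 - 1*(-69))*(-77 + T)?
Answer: 15351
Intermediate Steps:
T = 196 (T = ((4 + 3) + 7)**2 = (7 + 7)**2 = 14**2 = 196)
(60 - 1*(-69))*(-77 + T) = (60 - 1*(-69))*(-77 + 196) = (60 + 69)*119 = 129*119 = 15351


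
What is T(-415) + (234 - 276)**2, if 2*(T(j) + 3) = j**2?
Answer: 175747/2 ≈ 87874.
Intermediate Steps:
T(j) = -3 + j**2/2
T(-415) + (234 - 276)**2 = (-3 + (1/2)*(-415)**2) + (234 - 276)**2 = (-3 + (1/2)*172225) + (-42)**2 = (-3 + 172225/2) + 1764 = 172219/2 + 1764 = 175747/2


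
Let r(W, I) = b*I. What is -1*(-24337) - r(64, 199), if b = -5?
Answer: 25332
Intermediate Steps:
r(W, I) = -5*I
-1*(-24337) - r(64, 199) = -1*(-24337) - (-5)*199 = 24337 - 1*(-995) = 24337 + 995 = 25332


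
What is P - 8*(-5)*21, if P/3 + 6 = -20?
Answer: 762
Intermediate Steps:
P = -78 (P = -18 + 3*(-20) = -18 - 60 = -78)
P - 8*(-5)*21 = -78 - 8*(-5)*21 = -78 + 40*21 = -78 + 840 = 762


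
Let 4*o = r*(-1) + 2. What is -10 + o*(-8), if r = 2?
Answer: -10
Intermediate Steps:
o = 0 (o = (2*(-1) + 2)/4 = (-2 + 2)/4 = (1/4)*0 = 0)
-10 + o*(-8) = -10 + 0*(-8) = -10 + 0 = -10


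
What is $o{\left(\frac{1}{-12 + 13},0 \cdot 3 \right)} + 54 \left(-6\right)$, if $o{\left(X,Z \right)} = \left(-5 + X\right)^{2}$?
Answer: $-308$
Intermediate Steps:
$o{\left(\frac{1}{-12 + 13},0 \cdot 3 \right)} + 54 \left(-6\right) = \left(-5 + \frac{1}{-12 + 13}\right)^{2} + 54 \left(-6\right) = \left(-5 + 1^{-1}\right)^{2} - 324 = \left(-5 + 1\right)^{2} - 324 = \left(-4\right)^{2} - 324 = 16 - 324 = -308$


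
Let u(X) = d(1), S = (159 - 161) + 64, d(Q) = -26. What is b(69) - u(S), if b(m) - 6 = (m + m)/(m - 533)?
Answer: 7355/232 ≈ 31.703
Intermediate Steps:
b(m) = 6 + 2*m/(-533 + m) (b(m) = 6 + (m + m)/(m - 533) = 6 + (2*m)/(-533 + m) = 6 + 2*m/(-533 + m))
S = 62 (S = -2 + 64 = 62)
u(X) = -26
b(69) - u(S) = 2*(-1599 + 4*69)/(-533 + 69) - 1*(-26) = 2*(-1599 + 276)/(-464) + 26 = 2*(-1/464)*(-1323) + 26 = 1323/232 + 26 = 7355/232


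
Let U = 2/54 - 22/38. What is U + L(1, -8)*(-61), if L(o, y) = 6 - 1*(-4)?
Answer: -313208/513 ≈ -610.54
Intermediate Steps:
L(o, y) = 10 (L(o, y) = 6 + 4 = 10)
U = -278/513 (U = 2*(1/54) - 22*1/38 = 1/27 - 11/19 = -278/513 ≈ -0.54191)
U + L(1, -8)*(-61) = -278/513 + 10*(-61) = -278/513 - 610 = -313208/513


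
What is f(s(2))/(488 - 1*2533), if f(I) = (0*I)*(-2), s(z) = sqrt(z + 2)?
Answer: 0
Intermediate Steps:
s(z) = sqrt(2 + z)
f(I) = 0 (f(I) = 0*(-2) = 0)
f(s(2))/(488 - 1*2533) = 0/(488 - 1*2533) = 0/(488 - 2533) = 0/(-2045) = 0*(-1/2045) = 0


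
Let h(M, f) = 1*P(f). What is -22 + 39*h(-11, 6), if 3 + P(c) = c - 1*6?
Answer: -139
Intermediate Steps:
P(c) = -9 + c (P(c) = -3 + (c - 1*6) = -3 + (c - 6) = -3 + (-6 + c) = -9 + c)
h(M, f) = -9 + f (h(M, f) = 1*(-9 + f) = -9 + f)
-22 + 39*h(-11, 6) = -22 + 39*(-9 + 6) = -22 + 39*(-3) = -22 - 117 = -139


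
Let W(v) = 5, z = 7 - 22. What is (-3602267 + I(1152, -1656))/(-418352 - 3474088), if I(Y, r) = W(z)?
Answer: 600377/648740 ≈ 0.92545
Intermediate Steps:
z = -15
I(Y, r) = 5
(-3602267 + I(1152, -1656))/(-418352 - 3474088) = (-3602267 + 5)/(-418352 - 3474088) = -3602262/(-3892440) = -3602262*(-1/3892440) = 600377/648740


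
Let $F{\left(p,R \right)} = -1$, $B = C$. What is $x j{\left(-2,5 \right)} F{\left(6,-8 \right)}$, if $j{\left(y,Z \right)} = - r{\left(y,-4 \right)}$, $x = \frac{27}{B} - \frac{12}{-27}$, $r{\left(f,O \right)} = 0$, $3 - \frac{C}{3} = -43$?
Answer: $0$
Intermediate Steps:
$C = 138$ ($C = 9 - -129 = 9 + 129 = 138$)
$B = 138$
$x = \frac{265}{414}$ ($x = \frac{27}{138} - \frac{12}{-27} = 27 \cdot \frac{1}{138} - - \frac{4}{9} = \frac{9}{46} + \frac{4}{9} = \frac{265}{414} \approx 0.6401$)
$j{\left(y,Z \right)} = 0$ ($j{\left(y,Z \right)} = \left(-1\right) 0 = 0$)
$x j{\left(-2,5 \right)} F{\left(6,-8 \right)} = \frac{265}{414} \cdot 0 \left(-1\right) = 0 \left(-1\right) = 0$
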